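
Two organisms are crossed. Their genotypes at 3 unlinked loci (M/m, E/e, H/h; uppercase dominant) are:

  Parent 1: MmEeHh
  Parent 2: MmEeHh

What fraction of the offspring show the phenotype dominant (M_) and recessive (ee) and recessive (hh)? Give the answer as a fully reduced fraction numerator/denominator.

P(M_ ee hh) = 3/64

MmEeHh gametes: MEH×1, MEh×1, MeH×1, Meh×1, mEH×1, mEh×1, meH×1, meh×1
MmEeHh gametes: MEH×1, MEh×1, MeH×1, Meh×1, mEH×1, mEh×1, meH×1, meh×1
MmEeHh×MmEeHh grid (8·8=64): MMEEHH=1 MMEEHh=2 MMEEhh=1 MMEeHH=2 MMEeHh=4 MMEehh=2 MMeeHH=1 MMeeHh=2 MMeehh=1 MmEEHH=2 MmEEHh=4 MmEEhh=2 MmEeHH=4 MmEeHh=8 MmEehh=4 MmeeHH=2 MmeeHh=4 Mmeehh=2 mmEEHH=1 mmEEHh=2 mmEEhh=1 mmEeHH=2 mmEeHh=4 mmEehh=2 mmeeHH=1 mmeeHh=2 mmeehh=1
M_ ee hh hits 3/64; gcd=1; 3÷1/64÷1 = 3/64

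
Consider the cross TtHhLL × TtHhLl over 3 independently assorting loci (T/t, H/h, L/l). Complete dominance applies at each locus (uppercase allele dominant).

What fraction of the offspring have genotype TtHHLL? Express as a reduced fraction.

P(TtHHLL) = 1/16

TtHhLL gametes: THL×2, ThL×2, tHL×2, thL×2
TtHhLl gametes: THL×1, THl×1, ThL×1, Thl×1, tHL×1, tHl×1, thL×1, thl×1
TtHhLL×TtHhLl grid (8·8=64): TTHHLL=2 TTHHLl=2 TTHhLL=4 TTHhLl=4 TThhLL=2 TThhLl=2 TtHHLL=4 TtHHLl=4 TtHhLL=8 TtHhLl=8 TthhLL=4 TthhLl=4 ttHHLL=2 ttHHLl=2 ttHhLL=4 ttHhLl=4 tthhLL=2 tthhLl=2
TtHHLL hits 4/64; gcd=4; 4÷4/64÷4 = 1/16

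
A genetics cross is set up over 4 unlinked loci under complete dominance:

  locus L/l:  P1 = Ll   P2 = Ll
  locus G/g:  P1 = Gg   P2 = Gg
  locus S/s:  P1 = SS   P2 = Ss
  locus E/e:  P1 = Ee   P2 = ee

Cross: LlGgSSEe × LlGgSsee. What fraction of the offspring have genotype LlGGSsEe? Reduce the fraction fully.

P(LlGGSsEe) = 1/32

LlGgSSEe gametes: LGSE×2, LGSe×2, LgSE×2, LgSe×2, lGSE×2, lGSe×2, lgSE×2, lgSe×2
LlGgSsee gametes: LGSe×2, LGse×2, LgSe×2, Lgse×2, lGSe×2, lGse×2, lgSe×2, lgse×2
LlGgSSEe×LlGgSsee grid (16·16=256): LLGGSSEe=4 LLGGSSee=4 LLGGSsEe=4 LLGGSsee=4 LLGgSSEe=8 LLGgSSee=8 LLGgSsEe=8 LLGgSsee=8 LLggSSEe=4 LLggSSee=4 LLggSsEe=4 LLggSsee=4 LlGGSSEe=8 LlGGSSee=8 LlGGSsEe=8 LlGGSsee=8 LlGgSSEe=16 LlGgSSee=16 LlGgSsEe=16 LlGgSsee=16 LlggSSEe=8 LlggSSee=8 LlggSsEe=8 LlggSsee=8 llGGSSEe=4 llGGSSee=4 llGGSsEe=4 llGGSsee=4 llGgSSEe=8 llGgSSee=8 llGgSsEe=8 llGgSsee=8 llggSSEe=4 llggSSee=4 llggSsEe=4 llggSsee=4
LlGGSsEe hits 8/256; gcd=8; 8÷8/256÷8 = 1/32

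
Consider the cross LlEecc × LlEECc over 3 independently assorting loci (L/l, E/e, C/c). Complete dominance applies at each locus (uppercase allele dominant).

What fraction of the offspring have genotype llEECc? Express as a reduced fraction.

P(llEECc) = 1/16

LlEecc gametes: LEc×2, Lec×2, lEc×2, lec×2
LlEECc gametes: LEC×2, LEc×2, lEC×2, lEc×2
LlEecc×LlEECc grid (8·8=64): LLEECc=4 LLEEcc=4 LLEeCc=4 LLEecc=4 LlEECc=8 LlEEcc=8 LlEeCc=8 LlEecc=8 llEECc=4 llEEcc=4 llEeCc=4 llEecc=4
llEECc hits 4/64; gcd=4; 4÷4/64÷4 = 1/16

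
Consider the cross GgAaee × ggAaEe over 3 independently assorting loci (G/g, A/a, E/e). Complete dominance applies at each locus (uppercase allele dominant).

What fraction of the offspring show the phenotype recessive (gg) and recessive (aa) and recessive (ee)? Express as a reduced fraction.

P(gg aa ee) = 1/16

GgAaee gametes: GAe×2, Gae×2, gAe×2, gae×2
ggAaEe gametes: gAE×2, gAe×2, gaE×2, gae×2
GgAaee×ggAaEe grid (8·8=64): GgAAEe=4 GgAAee=4 GgAaEe=8 GgAaee=8 GgaaEe=4 Ggaaee=4 ggAAEe=4 ggAAee=4 ggAaEe=8 ggAaee=8 ggaaEe=4 ggaaee=4
gg aa ee hits 4/64; gcd=4; 4÷4/64÷4 = 1/16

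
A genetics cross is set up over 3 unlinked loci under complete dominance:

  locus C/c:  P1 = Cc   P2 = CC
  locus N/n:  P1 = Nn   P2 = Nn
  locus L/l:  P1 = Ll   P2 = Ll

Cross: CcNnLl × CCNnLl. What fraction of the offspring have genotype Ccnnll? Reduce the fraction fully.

P(Ccnnll) = 1/32

CcNnLl gametes: CNL×1, CNl×1, CnL×1, Cnl×1, cNL×1, cNl×1, cnL×1, cnl×1
CCNnLl gametes: CNL×2, CNl×2, CnL×2, Cnl×2
CcNnLl×CCNnLl grid (8·8=64): CCNNLL=2 CCNNLl=4 CCNNll=2 CCNnLL=4 CCNnLl=8 CCNnll=4 CCnnLL=2 CCnnLl=4 CCnnll=2 CcNNLL=2 CcNNLl=4 CcNNll=2 CcNnLL=4 CcNnLl=8 CcNnll=4 CcnnLL=2 CcnnLl=4 Ccnnll=2
Ccnnll hits 2/64; gcd=2; 2÷2/64÷2 = 1/32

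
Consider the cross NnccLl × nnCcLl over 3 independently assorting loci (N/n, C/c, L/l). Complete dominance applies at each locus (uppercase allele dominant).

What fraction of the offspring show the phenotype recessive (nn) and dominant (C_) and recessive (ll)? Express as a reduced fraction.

P(nn C_ ll) = 1/16

NnccLl gametes: NcL×2, Ncl×2, ncL×2, ncl×2
nnCcLl gametes: nCL×2, nCl×2, ncL×2, ncl×2
NnccLl×nnCcLl grid (8·8=64): NnCcLL=4 NnCcLl=8 NnCcll=4 NnccLL=4 NnccLl=8 Nnccll=4 nnCcLL=4 nnCcLl=8 nnCcll=4 nnccLL=4 nnccLl=8 nnccll=4
nn C_ ll hits 4/64; gcd=4; 4÷4/64÷4 = 1/16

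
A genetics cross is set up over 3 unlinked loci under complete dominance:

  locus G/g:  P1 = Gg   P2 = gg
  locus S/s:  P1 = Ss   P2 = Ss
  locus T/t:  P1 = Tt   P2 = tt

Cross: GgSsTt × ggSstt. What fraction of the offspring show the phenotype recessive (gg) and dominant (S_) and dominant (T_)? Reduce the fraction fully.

GgSsTt gametes: GST×1, GSt×1, GsT×1, Gst×1, gST×1, gSt×1, gsT×1, gst×1
ggSstt gametes: gSt×4, gst×4
GgSsTt×ggSstt grid (8·8=64): GgSSTt=4 GgSStt=4 GgSsTt=8 GgSstt=8 GgssTt=4 Ggsstt=4 ggSSTt=4 ggSStt=4 ggSsTt=8 ggSstt=8 ggssTt=4 ggsstt=4
gg S_ T_ hits 12/64; gcd=4; 12÷4/64÷4 = 3/16

P(gg S_ T_) = 3/16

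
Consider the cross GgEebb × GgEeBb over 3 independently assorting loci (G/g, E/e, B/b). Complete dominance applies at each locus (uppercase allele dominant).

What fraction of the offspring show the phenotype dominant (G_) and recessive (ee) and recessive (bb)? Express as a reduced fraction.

P(G_ ee bb) = 3/32

GgEebb gametes: GEb×2, Geb×2, gEb×2, geb×2
GgEeBb gametes: GEB×1, GEb×1, GeB×1, Geb×1, gEB×1, gEb×1, geB×1, geb×1
GgEebb×GgEeBb grid (8·8=64): GGEEBb=2 GGEEbb=2 GGEeBb=4 GGEebb=4 GGeeBb=2 GGeebb=2 GgEEBb=4 GgEEbb=4 GgEeBb=8 GgEebb=8 GgeeBb=4 Ggeebb=4 ggEEBb=2 ggEEbb=2 ggEeBb=4 ggEebb=4 ggeeBb=2 ggeebb=2
G_ ee bb hits 6/64; gcd=2; 6÷2/64÷2 = 3/32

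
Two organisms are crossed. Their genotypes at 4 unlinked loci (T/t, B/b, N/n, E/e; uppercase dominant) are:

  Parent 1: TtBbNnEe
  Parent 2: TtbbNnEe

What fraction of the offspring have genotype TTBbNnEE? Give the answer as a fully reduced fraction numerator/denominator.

TtBbNnEe gametes: TBNE×1, TBNe×1, TBnE×1, TBne×1, TbNE×1, TbNe×1, TbnE×1, Tbne×1, tBNE×1, tBNe×1, tBnE×1, tBne×1, tbNE×1, tbNe×1, tbnE×1, tbne×1
TtbbNnEe gametes: TbNE×2, TbNe×2, TbnE×2, Tbne×2, tbNE×2, tbNe×2, tbnE×2, tbne×2
TtBbNnEe×TtbbNnEe grid (16·16=256): TTBbNNEE=2 TTBbNNEe=4 TTBbNNee=2 TTBbNnEE=4 TTBbNnEe=8 TTBbNnee=4 TTBbnnEE=2 TTBbnnEe=4 TTBbnnee=2 TTbbNNEE=2 TTbbNNEe=4 TTbbNNee=2 TTbbNnEE=4 TTbbNnEe=8 TTbbNnee=4 TTbbnnEE=2 TTbbnnEe=4 TTbbnnee=2 TtBbNNEE=4 TtBbNNEe=8 TtBbNNee=4 TtBbNnEE=8 TtBbNnEe=16 TtBbNnee=8 TtBbnnEE=4 TtBbnnEe=8 TtBbnnee=4 TtbbNNEE=4 TtbbNNEe=8 TtbbNNee=4 TtbbNnEE=8 TtbbNnEe=16 TtbbNnee=8 TtbbnnEE=4 TtbbnnEe=8 Ttbbnnee=4 ttBbNNEE=2 ttBbNNEe=4 ttBbNNee=2 ttBbNnEE=4 ttBbNnEe=8 ttBbNnee=4 ttBbnnEE=2 ttBbnnEe=4 ttBbnnee=2 ttbbNNEE=2 ttbbNNEe=4 ttbbNNee=2 ttbbNnEE=4 ttbbNnEe=8 ttbbNnee=4 ttbbnnEE=2 ttbbnnEe=4 ttbbnnee=2
TTBbNnEE hits 4/256; gcd=4; 4÷4/256÷4 = 1/64

P(TTBbNnEE) = 1/64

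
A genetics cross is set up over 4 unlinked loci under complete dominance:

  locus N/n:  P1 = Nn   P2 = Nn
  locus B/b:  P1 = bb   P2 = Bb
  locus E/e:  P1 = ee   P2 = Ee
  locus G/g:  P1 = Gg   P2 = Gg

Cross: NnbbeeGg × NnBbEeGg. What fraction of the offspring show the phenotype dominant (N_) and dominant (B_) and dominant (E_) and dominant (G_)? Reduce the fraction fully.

NnbbeeGg gametes: NbeG×4, Nbeg×4, nbeG×4, nbeg×4
NnBbEeGg gametes: NBEG×1, NBEg×1, NBeG×1, NBeg×1, NbEG×1, NbEg×1, NbeG×1, Nbeg×1, nBEG×1, nBEg×1, nBeG×1, nBeg×1, nbEG×1, nbEg×1, nbeG×1, nbeg×1
NnbbeeGg×NnBbEeGg grid (16·16=256): NNBbEeGG=4 NNBbEeGg=8 NNBbEegg=4 NNBbeeGG=4 NNBbeeGg=8 NNBbeegg=4 NNbbEeGG=4 NNbbEeGg=8 NNbbEegg=4 NNbbeeGG=4 NNbbeeGg=8 NNbbeegg=4 NnBbEeGG=8 NnBbEeGg=16 NnBbEegg=8 NnBbeeGG=8 NnBbeeGg=16 NnBbeegg=8 NnbbEeGG=8 NnbbEeGg=16 NnbbEegg=8 NnbbeeGG=8 NnbbeeGg=16 Nnbbeegg=8 nnBbEeGG=4 nnBbEeGg=8 nnBbEegg=4 nnBbeeGG=4 nnBbeeGg=8 nnBbeegg=4 nnbbEeGG=4 nnbbEeGg=8 nnbbEegg=4 nnbbeeGG=4 nnbbeeGg=8 nnbbeegg=4
N_ B_ E_ G_ hits 36/256; gcd=4; 36÷4/256÷4 = 9/64

P(N_ B_ E_ G_) = 9/64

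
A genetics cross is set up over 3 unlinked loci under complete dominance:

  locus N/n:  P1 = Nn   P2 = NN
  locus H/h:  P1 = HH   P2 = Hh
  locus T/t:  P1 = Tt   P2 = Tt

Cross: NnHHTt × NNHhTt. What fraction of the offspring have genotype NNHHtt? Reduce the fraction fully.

P(NNHHtt) = 1/16

NnHHTt gametes: NHT×2, NHt×2, nHT×2, nHt×2
NNHhTt gametes: NHT×2, NHt×2, NhT×2, Nht×2
NnHHTt×NNHhTt grid (8·8=64): NNHHTT=4 NNHHTt=8 NNHHtt=4 NNHhTT=4 NNHhTt=8 NNHhtt=4 NnHHTT=4 NnHHTt=8 NnHHtt=4 NnHhTT=4 NnHhTt=8 NnHhtt=4
NNHHtt hits 4/64; gcd=4; 4÷4/64÷4 = 1/16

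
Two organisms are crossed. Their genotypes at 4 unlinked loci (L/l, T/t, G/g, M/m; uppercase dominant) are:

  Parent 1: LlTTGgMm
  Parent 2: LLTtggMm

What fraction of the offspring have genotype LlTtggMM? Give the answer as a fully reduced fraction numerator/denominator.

P(LlTtggMM) = 1/32

LlTTGgMm gametes: LTGM×2, LTGm×2, LTgM×2, LTgm×2, lTGM×2, lTGm×2, lTgM×2, lTgm×2
LLTtggMm gametes: LTgM×4, LTgm×4, LtgM×4, Ltgm×4
LlTTGgMm×LLTtggMm grid (16·16=256): LLTTGgMM=8 LLTTGgMm=16 LLTTGgmm=8 LLTTggMM=8 LLTTggMm=16 LLTTggmm=8 LLTtGgMM=8 LLTtGgMm=16 LLTtGgmm=8 LLTtggMM=8 LLTtggMm=16 LLTtggmm=8 LlTTGgMM=8 LlTTGgMm=16 LlTTGgmm=8 LlTTggMM=8 LlTTggMm=16 LlTTggmm=8 LlTtGgMM=8 LlTtGgMm=16 LlTtGgmm=8 LlTtggMM=8 LlTtggMm=16 LlTtggmm=8
LlTtggMM hits 8/256; gcd=8; 8÷8/256÷8 = 1/32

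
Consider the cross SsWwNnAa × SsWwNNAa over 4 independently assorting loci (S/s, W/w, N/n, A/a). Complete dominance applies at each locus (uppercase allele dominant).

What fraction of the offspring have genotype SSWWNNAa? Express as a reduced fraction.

SsWwNnAa gametes: SWNA×1, SWNa×1, SWnA×1, SWna×1, SwNA×1, SwNa×1, SwnA×1, Swna×1, sWNA×1, sWNa×1, sWnA×1, sWna×1, swNA×1, swNa×1, swnA×1, swna×1
SsWwNNAa gametes: SWNA×2, SWNa×2, SwNA×2, SwNa×2, sWNA×2, sWNa×2, swNA×2, swNa×2
SsWwNnAa×SsWwNNAa grid (16·16=256): SSWWNNAA=2 SSWWNNAa=4 SSWWNNaa=2 SSWWNnAA=2 SSWWNnAa=4 SSWWNnaa=2 SSWwNNAA=4 SSWwNNAa=8 SSWwNNaa=4 SSWwNnAA=4 SSWwNnAa=8 SSWwNnaa=4 SSwwNNAA=2 SSwwNNAa=4 SSwwNNaa=2 SSwwNnAA=2 SSwwNnAa=4 SSwwNnaa=2 SsWWNNAA=4 SsWWNNAa=8 SsWWNNaa=4 SsWWNnAA=4 SsWWNnAa=8 SsWWNnaa=4 SsWwNNAA=8 SsWwNNAa=16 SsWwNNaa=8 SsWwNnAA=8 SsWwNnAa=16 SsWwNnaa=8 SswwNNAA=4 SswwNNAa=8 SswwNNaa=4 SswwNnAA=4 SswwNnAa=8 SswwNnaa=4 ssWWNNAA=2 ssWWNNAa=4 ssWWNNaa=2 ssWWNnAA=2 ssWWNnAa=4 ssWWNnaa=2 ssWwNNAA=4 ssWwNNAa=8 ssWwNNaa=4 ssWwNnAA=4 ssWwNnAa=8 ssWwNnaa=4 sswwNNAA=2 sswwNNAa=4 sswwNNaa=2 sswwNnAA=2 sswwNnAa=4 sswwNnaa=2
SSWWNNAa hits 4/256; gcd=4; 4÷4/256÷4 = 1/64

P(SSWWNNAa) = 1/64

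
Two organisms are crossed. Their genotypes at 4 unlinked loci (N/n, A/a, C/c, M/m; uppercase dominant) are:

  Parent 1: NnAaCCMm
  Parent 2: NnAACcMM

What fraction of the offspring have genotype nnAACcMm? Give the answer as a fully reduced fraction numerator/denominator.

NnAaCCMm gametes: NACM×2, NACm×2, NaCM×2, NaCm×2, nACM×2, nACm×2, naCM×2, naCm×2
NnAACcMM gametes: NACM×4, NAcM×4, nACM×4, nAcM×4
NnAaCCMm×NnAACcMM grid (16·16=256): NNAACCMM=8 NNAACCMm=8 NNAACcMM=8 NNAACcMm=8 NNAaCCMM=8 NNAaCCMm=8 NNAaCcMM=8 NNAaCcMm=8 NnAACCMM=16 NnAACCMm=16 NnAACcMM=16 NnAACcMm=16 NnAaCCMM=16 NnAaCCMm=16 NnAaCcMM=16 NnAaCcMm=16 nnAACCMM=8 nnAACCMm=8 nnAACcMM=8 nnAACcMm=8 nnAaCCMM=8 nnAaCCMm=8 nnAaCcMM=8 nnAaCcMm=8
nnAACcMm hits 8/256; gcd=8; 8÷8/256÷8 = 1/32

P(nnAACcMm) = 1/32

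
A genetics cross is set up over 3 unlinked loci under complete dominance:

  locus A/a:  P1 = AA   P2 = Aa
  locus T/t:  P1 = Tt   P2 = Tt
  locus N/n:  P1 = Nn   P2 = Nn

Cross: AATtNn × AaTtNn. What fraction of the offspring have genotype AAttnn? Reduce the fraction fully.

P(AAttnn) = 1/32

AATtNn gametes: ATN×2, ATn×2, AtN×2, Atn×2
AaTtNn gametes: ATN×1, ATn×1, AtN×1, Atn×1, aTN×1, aTn×1, atN×1, atn×1
AATtNn×AaTtNn grid (8·8=64): AATTNN=2 AATTNn=4 AATTnn=2 AATtNN=4 AATtNn=8 AATtnn=4 AAttNN=2 AAttNn=4 AAttnn=2 AaTTNN=2 AaTTNn=4 AaTTnn=2 AaTtNN=4 AaTtNn=8 AaTtnn=4 AattNN=2 AattNn=4 Aattnn=2
AAttnn hits 2/64; gcd=2; 2÷2/64÷2 = 1/32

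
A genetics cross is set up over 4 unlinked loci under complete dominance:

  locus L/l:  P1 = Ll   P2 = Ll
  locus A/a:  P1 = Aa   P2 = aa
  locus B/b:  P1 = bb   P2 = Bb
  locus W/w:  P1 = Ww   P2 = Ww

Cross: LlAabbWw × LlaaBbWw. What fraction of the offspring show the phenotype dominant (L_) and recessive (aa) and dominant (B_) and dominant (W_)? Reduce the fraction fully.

P(L_ aa B_ W_) = 9/64

LlAabbWw gametes: LAbW×2, LAbw×2, LabW×2, Labw×2, lAbW×2, lAbw×2, labW×2, labw×2
LlaaBbWw gametes: LaBW×2, LaBw×2, LabW×2, Labw×2, laBW×2, laBw×2, labW×2, labw×2
LlAabbWw×LlaaBbWw grid (16·16=256): LLAaBbWW=4 LLAaBbWw=8 LLAaBbww=4 LLAabbWW=4 LLAabbWw=8 LLAabbww=4 LLaaBbWW=4 LLaaBbWw=8 LLaaBbww=4 LLaabbWW=4 LLaabbWw=8 LLaabbww=4 LlAaBbWW=8 LlAaBbWw=16 LlAaBbww=8 LlAabbWW=8 LlAabbWw=16 LlAabbww=8 LlaaBbWW=8 LlaaBbWw=16 LlaaBbww=8 LlaabbWW=8 LlaabbWw=16 Llaabbww=8 llAaBbWW=4 llAaBbWw=8 llAaBbww=4 llAabbWW=4 llAabbWw=8 llAabbww=4 llaaBbWW=4 llaaBbWw=8 llaaBbww=4 llaabbWW=4 llaabbWw=8 llaabbww=4
L_ aa B_ W_ hits 36/256; gcd=4; 36÷4/256÷4 = 9/64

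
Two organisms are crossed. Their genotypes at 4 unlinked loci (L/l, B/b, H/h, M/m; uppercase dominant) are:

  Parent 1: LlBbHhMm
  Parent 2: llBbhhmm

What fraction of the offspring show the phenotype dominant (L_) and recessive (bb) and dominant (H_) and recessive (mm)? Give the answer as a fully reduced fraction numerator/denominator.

LlBbHhMm gametes: LBHM×1, LBHm×1, LBhM×1, LBhm×1, LbHM×1, LbHm×1, LbhM×1, Lbhm×1, lBHM×1, lBHm×1, lBhM×1, lBhm×1, lbHM×1, lbHm×1, lbhM×1, lbhm×1
llBbhhmm gametes: lBhm×8, lbhm×8
LlBbHhMm×llBbhhmm grid (16·16=256): LlBBHhMm=8 LlBBHhmm=8 LlBBhhMm=8 LlBBhhmm=8 LlBbHhMm=16 LlBbHhmm=16 LlBbhhMm=16 LlBbhhmm=16 LlbbHhMm=8 LlbbHhmm=8 LlbbhhMm=8 Llbbhhmm=8 llBBHhMm=8 llBBHhmm=8 llBBhhMm=8 llBBhhmm=8 llBbHhMm=16 llBbHhmm=16 llBbhhMm=16 llBbhhmm=16 llbbHhMm=8 llbbHhmm=8 llbbhhMm=8 llbbhhmm=8
L_ bb H_ mm hits 8/256; gcd=8; 8÷8/256÷8 = 1/32

P(L_ bb H_ mm) = 1/32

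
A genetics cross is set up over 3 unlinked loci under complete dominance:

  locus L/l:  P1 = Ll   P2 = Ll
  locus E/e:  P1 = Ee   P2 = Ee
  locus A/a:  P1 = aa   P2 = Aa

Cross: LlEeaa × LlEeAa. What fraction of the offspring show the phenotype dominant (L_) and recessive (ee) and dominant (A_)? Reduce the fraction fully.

LlEeaa gametes: LEa×2, Lea×2, lEa×2, lea×2
LlEeAa gametes: LEA×1, LEa×1, LeA×1, Lea×1, lEA×1, lEa×1, leA×1, lea×1
LlEeaa×LlEeAa grid (8·8=64): LLEEAa=2 LLEEaa=2 LLEeAa=4 LLEeaa=4 LLeeAa=2 LLeeaa=2 LlEEAa=4 LlEEaa=4 LlEeAa=8 LlEeaa=8 LleeAa=4 Lleeaa=4 llEEAa=2 llEEaa=2 llEeAa=4 llEeaa=4 lleeAa=2 lleeaa=2
L_ ee A_ hits 6/64; gcd=2; 6÷2/64÷2 = 3/32

P(L_ ee A_) = 3/32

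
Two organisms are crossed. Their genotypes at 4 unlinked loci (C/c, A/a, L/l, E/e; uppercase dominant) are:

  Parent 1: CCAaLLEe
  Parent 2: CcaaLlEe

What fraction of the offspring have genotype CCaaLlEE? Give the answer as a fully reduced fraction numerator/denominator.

CCAaLLEe gametes: CALE×4, CALe×4, CaLE×4, CaLe×4
CcaaLlEe gametes: CaLE×2, CaLe×2, CalE×2, Cale×2, caLE×2, caLe×2, calE×2, cale×2
CCAaLLEe×CcaaLlEe grid (16·16=256): CCAaLLEE=8 CCAaLLEe=16 CCAaLLee=8 CCAaLlEE=8 CCAaLlEe=16 CCAaLlee=8 CCaaLLEE=8 CCaaLLEe=16 CCaaLLee=8 CCaaLlEE=8 CCaaLlEe=16 CCaaLlee=8 CcAaLLEE=8 CcAaLLEe=16 CcAaLLee=8 CcAaLlEE=8 CcAaLlEe=16 CcAaLlee=8 CcaaLLEE=8 CcaaLLEe=16 CcaaLLee=8 CcaaLlEE=8 CcaaLlEe=16 CcaaLlee=8
CCaaLlEE hits 8/256; gcd=8; 8÷8/256÷8 = 1/32

P(CCaaLlEE) = 1/32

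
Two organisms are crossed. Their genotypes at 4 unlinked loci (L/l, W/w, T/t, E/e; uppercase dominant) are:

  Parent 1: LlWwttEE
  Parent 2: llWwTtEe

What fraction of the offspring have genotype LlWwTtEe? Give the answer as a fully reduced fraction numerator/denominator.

LlWwttEE gametes: LWtE×4, LwtE×4, lWtE×4, lwtE×4
llWwTtEe gametes: lWTE×2, lWTe×2, lWtE×2, lWte×2, lwTE×2, lwTe×2, lwtE×2, lwte×2
LlWwttEE×llWwTtEe grid (16·16=256): LlWWTtEE=8 LlWWTtEe=8 LlWWttEE=8 LlWWttEe=8 LlWwTtEE=16 LlWwTtEe=16 LlWwttEE=16 LlWwttEe=16 LlwwTtEE=8 LlwwTtEe=8 LlwwttEE=8 LlwwttEe=8 llWWTtEE=8 llWWTtEe=8 llWWttEE=8 llWWttEe=8 llWwTtEE=16 llWwTtEe=16 llWwttEE=16 llWwttEe=16 llwwTtEE=8 llwwTtEe=8 llwwttEE=8 llwwttEe=8
LlWwTtEe hits 16/256; gcd=16; 16÷16/256÷16 = 1/16

P(LlWwTtEe) = 1/16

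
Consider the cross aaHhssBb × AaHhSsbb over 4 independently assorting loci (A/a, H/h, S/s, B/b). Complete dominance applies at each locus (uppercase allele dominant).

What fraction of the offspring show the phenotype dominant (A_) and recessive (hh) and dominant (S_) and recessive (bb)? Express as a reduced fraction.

P(A_ hh S_ bb) = 1/32

aaHhssBb gametes: aHsB×4, aHsb×4, ahsB×4, ahsb×4
AaHhSsbb gametes: AHSb×2, AHsb×2, AhSb×2, Ahsb×2, aHSb×2, aHsb×2, ahSb×2, ahsb×2
aaHhssBb×AaHhSsbb grid (16·16=256): AaHHSsBb=8 AaHHSsbb=8 AaHHssBb=8 AaHHssbb=8 AaHhSsBb=16 AaHhSsbb=16 AaHhssBb=16 AaHhssbb=16 AahhSsBb=8 AahhSsbb=8 AahhssBb=8 Aahhssbb=8 aaHHSsBb=8 aaHHSsbb=8 aaHHssBb=8 aaHHssbb=8 aaHhSsBb=16 aaHhSsbb=16 aaHhssBb=16 aaHhssbb=16 aahhSsBb=8 aahhSsbb=8 aahhssBb=8 aahhssbb=8
A_ hh S_ bb hits 8/256; gcd=8; 8÷8/256÷8 = 1/32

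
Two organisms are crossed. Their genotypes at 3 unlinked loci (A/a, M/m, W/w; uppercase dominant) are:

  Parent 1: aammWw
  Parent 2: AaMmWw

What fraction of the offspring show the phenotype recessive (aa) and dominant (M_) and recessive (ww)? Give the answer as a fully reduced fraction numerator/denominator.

aammWw gametes: amW×4, amw×4
AaMmWw gametes: AMW×1, AMw×1, AmW×1, Amw×1, aMW×1, aMw×1, amW×1, amw×1
aammWw×AaMmWw grid (8·8=64): AaMmWW=4 AaMmWw=8 AaMmww=4 AammWW=4 AammWw=8 Aammww=4 aaMmWW=4 aaMmWw=8 aaMmww=4 aammWW=4 aammWw=8 aammww=4
aa M_ ww hits 4/64; gcd=4; 4÷4/64÷4 = 1/16

P(aa M_ ww) = 1/16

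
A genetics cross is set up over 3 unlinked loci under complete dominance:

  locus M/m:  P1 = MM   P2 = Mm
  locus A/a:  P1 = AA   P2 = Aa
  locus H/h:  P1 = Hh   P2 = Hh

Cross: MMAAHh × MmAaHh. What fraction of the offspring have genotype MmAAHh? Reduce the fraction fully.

P(MmAAHh) = 1/8

MMAAHh gametes: MAH×4, MAh×4
MmAaHh gametes: MAH×1, MAh×1, MaH×1, Mah×1, mAH×1, mAh×1, maH×1, mah×1
MMAAHh×MmAaHh grid (8·8=64): MMAAHH=4 MMAAHh=8 MMAAhh=4 MMAaHH=4 MMAaHh=8 MMAahh=4 MmAAHH=4 MmAAHh=8 MmAAhh=4 MmAaHH=4 MmAaHh=8 MmAahh=4
MmAAHh hits 8/64; gcd=8; 8÷8/64÷8 = 1/8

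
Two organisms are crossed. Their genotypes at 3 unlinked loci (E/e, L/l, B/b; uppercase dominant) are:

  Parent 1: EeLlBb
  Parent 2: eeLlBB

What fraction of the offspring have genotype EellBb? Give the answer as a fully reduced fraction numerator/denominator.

EeLlBb gametes: ELB×1, ELb×1, ElB×1, Elb×1, eLB×1, eLb×1, elB×1, elb×1
eeLlBB gametes: eLB×4, elB×4
EeLlBb×eeLlBB grid (8·8=64): EeLLBB=4 EeLLBb=4 EeLlBB=8 EeLlBb=8 EellBB=4 EellBb=4 eeLLBB=4 eeLLBb=4 eeLlBB=8 eeLlBb=8 eellBB=4 eellBb=4
EellBb hits 4/64; gcd=4; 4÷4/64÷4 = 1/16

P(EellBb) = 1/16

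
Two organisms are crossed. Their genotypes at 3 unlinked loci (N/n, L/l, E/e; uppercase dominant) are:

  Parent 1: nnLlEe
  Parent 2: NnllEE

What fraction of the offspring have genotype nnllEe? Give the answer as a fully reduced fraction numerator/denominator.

P(nnllEe) = 1/8

nnLlEe gametes: nLE×2, nLe×2, nlE×2, nle×2
NnllEE gametes: NlE×4, nlE×4
nnLlEe×NnllEE grid (8·8=64): NnLlEE=8 NnLlEe=8 NnllEE=8 NnllEe=8 nnLlEE=8 nnLlEe=8 nnllEE=8 nnllEe=8
nnllEe hits 8/64; gcd=8; 8÷8/64÷8 = 1/8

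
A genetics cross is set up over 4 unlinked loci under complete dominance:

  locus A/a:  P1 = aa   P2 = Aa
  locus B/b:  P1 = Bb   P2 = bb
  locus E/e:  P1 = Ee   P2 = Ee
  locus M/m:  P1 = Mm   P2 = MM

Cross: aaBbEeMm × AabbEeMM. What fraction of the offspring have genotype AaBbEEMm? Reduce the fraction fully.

P(AaBbEEMm) = 1/32

aaBbEeMm gametes: aBEM×2, aBEm×2, aBeM×2, aBem×2, abEM×2, abEm×2, abeM×2, abem×2
AabbEeMM gametes: AbEM×4, AbeM×4, abEM×4, abeM×4
aaBbEeMm×AabbEeMM grid (16·16=256): AaBbEEMM=8 AaBbEEMm=8 AaBbEeMM=16 AaBbEeMm=16 AaBbeeMM=8 AaBbeeMm=8 AabbEEMM=8 AabbEEMm=8 AabbEeMM=16 AabbEeMm=16 AabbeeMM=8 AabbeeMm=8 aaBbEEMM=8 aaBbEEMm=8 aaBbEeMM=16 aaBbEeMm=16 aaBbeeMM=8 aaBbeeMm=8 aabbEEMM=8 aabbEEMm=8 aabbEeMM=16 aabbEeMm=16 aabbeeMM=8 aabbeeMm=8
AaBbEEMm hits 8/256; gcd=8; 8÷8/256÷8 = 1/32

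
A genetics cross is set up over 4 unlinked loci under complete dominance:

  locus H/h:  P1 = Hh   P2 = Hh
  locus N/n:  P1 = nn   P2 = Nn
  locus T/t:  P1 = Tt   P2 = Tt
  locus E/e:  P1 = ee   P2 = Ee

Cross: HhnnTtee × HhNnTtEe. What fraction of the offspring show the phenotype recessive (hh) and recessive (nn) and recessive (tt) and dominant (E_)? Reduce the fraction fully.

HhnnTtee gametes: HnTe×4, Hnte×4, hnTe×4, hnte×4
HhNnTtEe gametes: HNTE×1, HNTe×1, HNtE×1, HNte×1, HnTE×1, HnTe×1, HntE×1, Hnte×1, hNTE×1, hNTe×1, hNtE×1, hNte×1, hnTE×1, hnTe×1, hntE×1, hnte×1
HhnnTtee×HhNnTtEe grid (16·16=256): HHNnTTEe=4 HHNnTTee=4 HHNnTtEe=8 HHNnTtee=8 HHNnttEe=4 HHNnttee=4 HHnnTTEe=4 HHnnTTee=4 HHnnTtEe=8 HHnnTtee=8 HHnnttEe=4 HHnnttee=4 HhNnTTEe=8 HhNnTTee=8 HhNnTtEe=16 HhNnTtee=16 HhNnttEe=8 HhNnttee=8 HhnnTTEe=8 HhnnTTee=8 HhnnTtEe=16 HhnnTtee=16 HhnnttEe=8 Hhnnttee=8 hhNnTTEe=4 hhNnTTee=4 hhNnTtEe=8 hhNnTtee=8 hhNnttEe=4 hhNnttee=4 hhnnTTEe=4 hhnnTTee=4 hhnnTtEe=8 hhnnTtee=8 hhnnttEe=4 hhnnttee=4
hh nn tt E_ hits 4/256; gcd=4; 4÷4/256÷4 = 1/64

P(hh nn tt E_) = 1/64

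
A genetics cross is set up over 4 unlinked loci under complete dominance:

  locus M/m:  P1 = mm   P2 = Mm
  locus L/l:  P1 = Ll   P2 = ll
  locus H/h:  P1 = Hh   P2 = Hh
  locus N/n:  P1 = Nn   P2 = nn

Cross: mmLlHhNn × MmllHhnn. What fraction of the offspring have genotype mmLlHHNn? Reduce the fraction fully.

P(mmLlHHNn) = 1/32

mmLlHhNn gametes: mLHN×2, mLHn×2, mLhN×2, mLhn×2, mlHN×2, mlHn×2, mlhN×2, mlhn×2
MmllHhnn gametes: MlHn×4, Mlhn×4, mlHn×4, mlhn×4
mmLlHhNn×MmllHhnn grid (16·16=256): MmLlHHNn=8 MmLlHHnn=8 MmLlHhNn=16 MmLlHhnn=16 MmLlhhNn=8 MmLlhhnn=8 MmllHHNn=8 MmllHHnn=8 MmllHhNn=16 MmllHhnn=16 MmllhhNn=8 Mmllhhnn=8 mmLlHHNn=8 mmLlHHnn=8 mmLlHhNn=16 mmLlHhnn=16 mmLlhhNn=8 mmLlhhnn=8 mmllHHNn=8 mmllHHnn=8 mmllHhNn=16 mmllHhnn=16 mmllhhNn=8 mmllhhnn=8
mmLlHHNn hits 8/256; gcd=8; 8÷8/256÷8 = 1/32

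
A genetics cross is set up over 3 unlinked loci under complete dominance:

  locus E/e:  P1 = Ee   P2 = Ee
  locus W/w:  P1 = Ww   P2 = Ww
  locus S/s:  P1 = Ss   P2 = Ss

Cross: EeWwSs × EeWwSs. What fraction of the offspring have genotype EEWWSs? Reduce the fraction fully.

EeWwSs gametes: EWS×1, EWs×1, EwS×1, Ews×1, eWS×1, eWs×1, ewS×1, ews×1
EeWwSs gametes: EWS×1, EWs×1, EwS×1, Ews×1, eWS×1, eWs×1, ewS×1, ews×1
EeWwSs×EeWwSs grid (8·8=64): EEWWSS=1 EEWWSs=2 EEWWss=1 EEWwSS=2 EEWwSs=4 EEWwss=2 EEwwSS=1 EEwwSs=2 EEwwss=1 EeWWSS=2 EeWWSs=4 EeWWss=2 EeWwSS=4 EeWwSs=8 EeWwss=4 EewwSS=2 EewwSs=4 Eewwss=2 eeWWSS=1 eeWWSs=2 eeWWss=1 eeWwSS=2 eeWwSs=4 eeWwss=2 eewwSS=1 eewwSs=2 eewwss=1
EEWWSs hits 2/64; gcd=2; 2÷2/64÷2 = 1/32

P(EEWWSs) = 1/32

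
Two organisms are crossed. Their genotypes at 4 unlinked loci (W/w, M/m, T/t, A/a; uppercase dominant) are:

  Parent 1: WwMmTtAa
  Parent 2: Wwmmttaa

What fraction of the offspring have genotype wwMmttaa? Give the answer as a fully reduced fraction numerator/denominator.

P(wwMmttaa) = 1/32

WwMmTtAa gametes: WMTA×1, WMTa×1, WMtA×1, WMta×1, WmTA×1, WmTa×1, WmtA×1, Wmta×1, wMTA×1, wMTa×1, wMtA×1, wMta×1, wmTA×1, wmTa×1, wmtA×1, wmta×1
Wwmmttaa gametes: Wmta×8, wmta×8
WwMmTtAa×Wwmmttaa grid (16·16=256): WWMmTtAa=8 WWMmTtaa=8 WWMmttAa=8 WWMmttaa=8 WWmmTtAa=8 WWmmTtaa=8 WWmmttAa=8 WWmmttaa=8 WwMmTtAa=16 WwMmTtaa=16 WwMmttAa=16 WwMmttaa=16 WwmmTtAa=16 WwmmTtaa=16 WwmmttAa=16 Wwmmttaa=16 wwMmTtAa=8 wwMmTtaa=8 wwMmttAa=8 wwMmttaa=8 wwmmTtAa=8 wwmmTtaa=8 wwmmttAa=8 wwmmttaa=8
wwMmttaa hits 8/256; gcd=8; 8÷8/256÷8 = 1/32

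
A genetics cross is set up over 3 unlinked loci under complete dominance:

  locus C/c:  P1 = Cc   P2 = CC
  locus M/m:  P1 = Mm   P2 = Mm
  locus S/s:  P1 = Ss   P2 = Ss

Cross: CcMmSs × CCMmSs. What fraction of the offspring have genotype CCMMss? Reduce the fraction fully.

CcMmSs gametes: CMS×1, CMs×1, CmS×1, Cms×1, cMS×1, cMs×1, cmS×1, cms×1
CCMmSs gametes: CMS×2, CMs×2, CmS×2, Cms×2
CcMmSs×CCMmSs grid (8·8=64): CCMMSS=2 CCMMSs=4 CCMMss=2 CCMmSS=4 CCMmSs=8 CCMmss=4 CCmmSS=2 CCmmSs=4 CCmmss=2 CcMMSS=2 CcMMSs=4 CcMMss=2 CcMmSS=4 CcMmSs=8 CcMmss=4 CcmmSS=2 CcmmSs=4 Ccmmss=2
CCMMss hits 2/64; gcd=2; 2÷2/64÷2 = 1/32

P(CCMMss) = 1/32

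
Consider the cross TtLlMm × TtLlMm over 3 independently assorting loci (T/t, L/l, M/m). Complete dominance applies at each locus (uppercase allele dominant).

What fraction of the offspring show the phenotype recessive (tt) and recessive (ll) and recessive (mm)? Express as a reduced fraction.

P(tt ll mm) = 1/64

TtLlMm gametes: TLM×1, TLm×1, TlM×1, Tlm×1, tLM×1, tLm×1, tlM×1, tlm×1
TtLlMm gametes: TLM×1, TLm×1, TlM×1, Tlm×1, tLM×1, tLm×1, tlM×1, tlm×1
TtLlMm×TtLlMm grid (8·8=64): TTLLMM=1 TTLLMm=2 TTLLmm=1 TTLlMM=2 TTLlMm=4 TTLlmm=2 TTllMM=1 TTllMm=2 TTllmm=1 TtLLMM=2 TtLLMm=4 TtLLmm=2 TtLlMM=4 TtLlMm=8 TtLlmm=4 TtllMM=2 TtllMm=4 Ttllmm=2 ttLLMM=1 ttLLMm=2 ttLLmm=1 ttLlMM=2 ttLlMm=4 ttLlmm=2 ttllMM=1 ttllMm=2 ttllmm=1
tt ll mm hits 1/64; gcd=1; 1÷1/64÷1 = 1/64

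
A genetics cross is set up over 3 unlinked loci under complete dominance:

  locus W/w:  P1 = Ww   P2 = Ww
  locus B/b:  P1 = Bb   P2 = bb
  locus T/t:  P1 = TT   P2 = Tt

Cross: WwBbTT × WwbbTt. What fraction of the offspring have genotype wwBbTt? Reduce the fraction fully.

WwBbTT gametes: WBT×2, WbT×2, wBT×2, wbT×2
WwbbTt gametes: WbT×2, Wbt×2, wbT×2, wbt×2
WwBbTT×WwbbTt grid (8·8=64): WWBbTT=4 WWBbTt=4 WWbbTT=4 WWbbTt=4 WwBbTT=8 WwBbTt=8 WwbbTT=8 WwbbTt=8 wwBbTT=4 wwBbTt=4 wwbbTT=4 wwbbTt=4
wwBbTt hits 4/64; gcd=4; 4÷4/64÷4 = 1/16

P(wwBbTt) = 1/16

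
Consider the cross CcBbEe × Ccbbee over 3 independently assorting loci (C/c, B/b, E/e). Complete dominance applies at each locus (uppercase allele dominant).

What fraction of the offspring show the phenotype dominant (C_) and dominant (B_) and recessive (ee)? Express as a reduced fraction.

CcBbEe gametes: CBE×1, CBe×1, CbE×1, Cbe×1, cBE×1, cBe×1, cbE×1, cbe×1
Ccbbee gametes: Cbe×4, cbe×4
CcBbEe×Ccbbee grid (8·8=64): CCBbEe=4 CCBbee=4 CCbbEe=4 CCbbee=4 CcBbEe=8 CcBbee=8 CcbbEe=8 Ccbbee=8 ccBbEe=4 ccBbee=4 ccbbEe=4 ccbbee=4
C_ B_ ee hits 12/64; gcd=4; 12÷4/64÷4 = 3/16

P(C_ B_ ee) = 3/16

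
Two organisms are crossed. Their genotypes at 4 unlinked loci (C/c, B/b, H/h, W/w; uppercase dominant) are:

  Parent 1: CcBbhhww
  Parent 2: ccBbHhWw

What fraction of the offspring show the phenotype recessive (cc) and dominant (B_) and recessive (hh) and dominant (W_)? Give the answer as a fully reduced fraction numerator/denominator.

P(cc B_ hh W_) = 3/32

CcBbhhww gametes: CBhw×4, Cbhw×4, cBhw×4, cbhw×4
ccBbHhWw gametes: cBHW×2, cBHw×2, cBhW×2, cBhw×2, cbHW×2, cbHw×2, cbhW×2, cbhw×2
CcBbhhww×ccBbHhWw grid (16·16=256): CcBBHhWw=8 CcBBHhww=8 CcBBhhWw=8 CcBBhhww=8 CcBbHhWw=16 CcBbHhww=16 CcBbhhWw=16 CcBbhhww=16 CcbbHhWw=8 CcbbHhww=8 CcbbhhWw=8 Ccbbhhww=8 ccBBHhWw=8 ccBBHhww=8 ccBBhhWw=8 ccBBhhww=8 ccBbHhWw=16 ccBbHhww=16 ccBbhhWw=16 ccBbhhww=16 ccbbHhWw=8 ccbbHhww=8 ccbbhhWw=8 ccbbhhww=8
cc B_ hh W_ hits 24/256; gcd=8; 24÷8/256÷8 = 3/32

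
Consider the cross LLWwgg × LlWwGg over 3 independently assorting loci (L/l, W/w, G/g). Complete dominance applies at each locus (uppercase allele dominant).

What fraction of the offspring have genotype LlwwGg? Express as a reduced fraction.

P(LlwwGg) = 1/16

LLWwgg gametes: LWg×4, Lwg×4
LlWwGg gametes: LWG×1, LWg×1, LwG×1, Lwg×1, lWG×1, lWg×1, lwG×1, lwg×1
LLWwgg×LlWwGg grid (8·8=64): LLWWGg=4 LLWWgg=4 LLWwGg=8 LLWwgg=8 LLwwGg=4 LLwwgg=4 LlWWGg=4 LlWWgg=4 LlWwGg=8 LlWwgg=8 LlwwGg=4 Llwwgg=4
LlwwGg hits 4/64; gcd=4; 4÷4/64÷4 = 1/16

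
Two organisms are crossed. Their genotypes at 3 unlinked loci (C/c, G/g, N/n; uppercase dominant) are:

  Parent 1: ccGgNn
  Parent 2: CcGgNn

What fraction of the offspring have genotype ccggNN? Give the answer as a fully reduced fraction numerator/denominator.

ccGgNn gametes: cGN×2, cGn×2, cgN×2, cgn×2
CcGgNn gametes: CGN×1, CGn×1, CgN×1, Cgn×1, cGN×1, cGn×1, cgN×1, cgn×1
ccGgNn×CcGgNn grid (8·8=64): CcGGNN=2 CcGGNn=4 CcGGnn=2 CcGgNN=4 CcGgNn=8 CcGgnn=4 CcggNN=2 CcggNn=4 Ccggnn=2 ccGGNN=2 ccGGNn=4 ccGGnn=2 ccGgNN=4 ccGgNn=8 ccGgnn=4 ccggNN=2 ccggNn=4 ccggnn=2
ccggNN hits 2/64; gcd=2; 2÷2/64÷2 = 1/32

P(ccggNN) = 1/32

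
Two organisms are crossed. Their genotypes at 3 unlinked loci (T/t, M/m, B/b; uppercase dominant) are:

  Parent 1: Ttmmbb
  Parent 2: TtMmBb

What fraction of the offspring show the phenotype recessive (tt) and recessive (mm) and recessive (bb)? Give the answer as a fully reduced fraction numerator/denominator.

Ttmmbb gametes: Tmb×4, tmb×4
TtMmBb gametes: TMB×1, TMb×1, TmB×1, Tmb×1, tMB×1, tMb×1, tmB×1, tmb×1
Ttmmbb×TtMmBb grid (8·8=64): TTMmBb=4 TTMmbb=4 TTmmBb=4 TTmmbb=4 TtMmBb=8 TtMmbb=8 TtmmBb=8 Ttmmbb=8 ttMmBb=4 ttMmbb=4 ttmmBb=4 ttmmbb=4
tt mm bb hits 4/64; gcd=4; 4÷4/64÷4 = 1/16

P(tt mm bb) = 1/16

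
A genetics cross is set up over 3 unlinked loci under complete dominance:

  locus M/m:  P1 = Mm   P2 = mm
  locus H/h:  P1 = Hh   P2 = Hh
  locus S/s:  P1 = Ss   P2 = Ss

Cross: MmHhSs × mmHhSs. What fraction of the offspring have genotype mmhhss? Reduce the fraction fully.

MmHhSs gametes: MHS×1, MHs×1, MhS×1, Mhs×1, mHS×1, mHs×1, mhS×1, mhs×1
mmHhSs gametes: mHS×2, mHs×2, mhS×2, mhs×2
MmHhSs×mmHhSs grid (8·8=64): MmHHSS=2 MmHHSs=4 MmHHss=2 MmHhSS=4 MmHhSs=8 MmHhss=4 MmhhSS=2 MmhhSs=4 Mmhhss=2 mmHHSS=2 mmHHSs=4 mmHHss=2 mmHhSS=4 mmHhSs=8 mmHhss=4 mmhhSS=2 mmhhSs=4 mmhhss=2
mmhhss hits 2/64; gcd=2; 2÷2/64÷2 = 1/32

P(mmhhss) = 1/32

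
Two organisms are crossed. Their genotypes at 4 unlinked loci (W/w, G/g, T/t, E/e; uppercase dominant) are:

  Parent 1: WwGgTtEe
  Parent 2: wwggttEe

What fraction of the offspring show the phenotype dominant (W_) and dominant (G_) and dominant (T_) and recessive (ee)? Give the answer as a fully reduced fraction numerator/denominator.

WwGgTtEe gametes: WGTE×1, WGTe×1, WGtE×1, WGte×1, WgTE×1, WgTe×1, WgtE×1, Wgte×1, wGTE×1, wGTe×1, wGtE×1, wGte×1, wgTE×1, wgTe×1, wgtE×1, wgte×1
wwggttEe gametes: wgtE×8, wgte×8
WwGgTtEe×wwggttEe grid (16·16=256): WwGgTtEE=8 WwGgTtEe=16 WwGgTtee=8 WwGgttEE=8 WwGgttEe=16 WwGgttee=8 WwggTtEE=8 WwggTtEe=16 WwggTtee=8 WwggttEE=8 WwggttEe=16 Wwggttee=8 wwGgTtEE=8 wwGgTtEe=16 wwGgTtee=8 wwGgttEE=8 wwGgttEe=16 wwGgttee=8 wwggTtEE=8 wwggTtEe=16 wwggTtee=8 wwggttEE=8 wwggttEe=16 wwggttee=8
W_ G_ T_ ee hits 8/256; gcd=8; 8÷8/256÷8 = 1/32

P(W_ G_ T_ ee) = 1/32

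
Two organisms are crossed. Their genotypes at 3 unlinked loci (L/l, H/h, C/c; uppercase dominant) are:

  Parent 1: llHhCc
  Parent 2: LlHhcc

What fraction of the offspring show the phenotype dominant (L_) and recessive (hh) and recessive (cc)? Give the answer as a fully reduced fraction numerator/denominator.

P(L_ hh cc) = 1/16

llHhCc gametes: lHC×2, lHc×2, lhC×2, lhc×2
LlHhcc gametes: LHc×2, Lhc×2, lHc×2, lhc×2
llHhCc×LlHhcc grid (8·8=64): LlHHCc=4 LlHHcc=4 LlHhCc=8 LlHhcc=8 LlhhCc=4 Llhhcc=4 llHHCc=4 llHHcc=4 llHhCc=8 llHhcc=8 llhhCc=4 llhhcc=4
L_ hh cc hits 4/64; gcd=4; 4÷4/64÷4 = 1/16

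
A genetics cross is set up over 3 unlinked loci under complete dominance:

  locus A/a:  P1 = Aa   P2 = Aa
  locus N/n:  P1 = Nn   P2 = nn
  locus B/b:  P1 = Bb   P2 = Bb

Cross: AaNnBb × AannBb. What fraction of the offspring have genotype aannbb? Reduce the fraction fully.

AaNnBb gametes: ANB×1, ANb×1, AnB×1, Anb×1, aNB×1, aNb×1, anB×1, anb×1
AannBb gametes: AnB×2, Anb×2, anB×2, anb×2
AaNnBb×AannBb grid (8·8=64): AANnBB=2 AANnBb=4 AANnbb=2 AAnnBB=2 AAnnBb=4 AAnnbb=2 AaNnBB=4 AaNnBb=8 AaNnbb=4 AannBB=4 AannBb=8 Aannbb=4 aaNnBB=2 aaNnBb=4 aaNnbb=2 aannBB=2 aannBb=4 aannbb=2
aannbb hits 2/64; gcd=2; 2÷2/64÷2 = 1/32

P(aannbb) = 1/32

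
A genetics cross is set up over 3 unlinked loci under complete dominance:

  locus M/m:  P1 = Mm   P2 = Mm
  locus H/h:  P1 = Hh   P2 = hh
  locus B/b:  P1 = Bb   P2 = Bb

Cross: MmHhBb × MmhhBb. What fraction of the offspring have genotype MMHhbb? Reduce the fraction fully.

MmHhBb gametes: MHB×1, MHb×1, MhB×1, Mhb×1, mHB×1, mHb×1, mhB×1, mhb×1
MmhhBb gametes: MhB×2, Mhb×2, mhB×2, mhb×2
MmHhBb×MmhhBb grid (8·8=64): MMHhBB=2 MMHhBb=4 MMHhbb=2 MMhhBB=2 MMhhBb=4 MMhhbb=2 MmHhBB=4 MmHhBb=8 MmHhbb=4 MmhhBB=4 MmhhBb=8 Mmhhbb=4 mmHhBB=2 mmHhBb=4 mmHhbb=2 mmhhBB=2 mmhhBb=4 mmhhbb=2
MMHhbb hits 2/64; gcd=2; 2÷2/64÷2 = 1/32

P(MMHhbb) = 1/32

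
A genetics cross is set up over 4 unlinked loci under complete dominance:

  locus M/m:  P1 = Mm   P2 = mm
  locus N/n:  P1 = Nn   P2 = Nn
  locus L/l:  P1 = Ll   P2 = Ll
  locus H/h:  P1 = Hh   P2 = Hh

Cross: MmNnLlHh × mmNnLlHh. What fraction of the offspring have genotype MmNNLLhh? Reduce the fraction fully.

MmNnLlHh gametes: MNLH×1, MNLh×1, MNlH×1, MNlh×1, MnLH×1, MnLh×1, MnlH×1, Mnlh×1, mNLH×1, mNLh×1, mNlH×1, mNlh×1, mnLH×1, mnLh×1, mnlH×1, mnlh×1
mmNnLlHh gametes: mNLH×2, mNLh×2, mNlH×2, mNlh×2, mnLH×2, mnLh×2, mnlH×2, mnlh×2
MmNnLlHh×mmNnLlHh grid (16·16=256): MmNNLLHH=2 MmNNLLHh=4 MmNNLLhh=2 MmNNLlHH=4 MmNNLlHh=8 MmNNLlhh=4 MmNNllHH=2 MmNNllHh=4 MmNNllhh=2 MmNnLLHH=4 MmNnLLHh=8 MmNnLLhh=4 MmNnLlHH=8 MmNnLlHh=16 MmNnLlhh=8 MmNnllHH=4 MmNnllHh=8 MmNnllhh=4 MmnnLLHH=2 MmnnLLHh=4 MmnnLLhh=2 MmnnLlHH=4 MmnnLlHh=8 MmnnLlhh=4 MmnnllHH=2 MmnnllHh=4 Mmnnllhh=2 mmNNLLHH=2 mmNNLLHh=4 mmNNLLhh=2 mmNNLlHH=4 mmNNLlHh=8 mmNNLlhh=4 mmNNllHH=2 mmNNllHh=4 mmNNllhh=2 mmNnLLHH=4 mmNnLLHh=8 mmNnLLhh=4 mmNnLlHH=8 mmNnLlHh=16 mmNnLlhh=8 mmNnllHH=4 mmNnllHh=8 mmNnllhh=4 mmnnLLHH=2 mmnnLLHh=4 mmnnLLhh=2 mmnnLlHH=4 mmnnLlHh=8 mmnnLlhh=4 mmnnllHH=2 mmnnllHh=4 mmnnllhh=2
MmNNLLhh hits 2/256; gcd=2; 2÷2/256÷2 = 1/128

P(MmNNLLhh) = 1/128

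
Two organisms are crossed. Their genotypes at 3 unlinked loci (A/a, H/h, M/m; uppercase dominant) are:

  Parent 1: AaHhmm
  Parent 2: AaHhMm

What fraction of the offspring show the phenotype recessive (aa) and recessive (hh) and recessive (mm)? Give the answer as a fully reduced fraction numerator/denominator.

P(aa hh mm) = 1/32

AaHhmm gametes: AHm×2, Ahm×2, aHm×2, ahm×2
AaHhMm gametes: AHM×1, AHm×1, AhM×1, Ahm×1, aHM×1, aHm×1, ahM×1, ahm×1
AaHhmm×AaHhMm grid (8·8=64): AAHHMm=2 AAHHmm=2 AAHhMm=4 AAHhmm=4 AAhhMm=2 AAhhmm=2 AaHHMm=4 AaHHmm=4 AaHhMm=8 AaHhmm=8 AahhMm=4 Aahhmm=4 aaHHMm=2 aaHHmm=2 aaHhMm=4 aaHhmm=4 aahhMm=2 aahhmm=2
aa hh mm hits 2/64; gcd=2; 2÷2/64÷2 = 1/32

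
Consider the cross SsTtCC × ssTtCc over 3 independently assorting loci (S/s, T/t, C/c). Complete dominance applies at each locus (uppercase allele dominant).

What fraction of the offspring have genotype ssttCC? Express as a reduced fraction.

P(ssttCC) = 1/16

SsTtCC gametes: STC×2, StC×2, sTC×2, stC×2
ssTtCc gametes: sTC×2, sTc×2, stC×2, stc×2
SsTtCC×ssTtCc grid (8·8=64): SsTTCC=4 SsTTCc=4 SsTtCC=8 SsTtCc=8 SsttCC=4 SsttCc=4 ssTTCC=4 ssTTCc=4 ssTtCC=8 ssTtCc=8 ssttCC=4 ssttCc=4
ssttCC hits 4/64; gcd=4; 4÷4/64÷4 = 1/16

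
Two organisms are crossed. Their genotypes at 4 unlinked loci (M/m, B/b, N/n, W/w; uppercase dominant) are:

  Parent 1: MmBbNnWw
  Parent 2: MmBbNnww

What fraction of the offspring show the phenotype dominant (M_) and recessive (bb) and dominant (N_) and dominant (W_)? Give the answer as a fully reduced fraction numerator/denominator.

P(M_ bb N_ W_) = 9/128

MmBbNnWw gametes: MBNW×1, MBNw×1, MBnW×1, MBnw×1, MbNW×1, MbNw×1, MbnW×1, Mbnw×1, mBNW×1, mBNw×1, mBnW×1, mBnw×1, mbNW×1, mbNw×1, mbnW×1, mbnw×1
MmBbNnww gametes: MBNw×2, MBnw×2, MbNw×2, Mbnw×2, mBNw×2, mBnw×2, mbNw×2, mbnw×2
MmBbNnWw×MmBbNnww grid (16·16=256): MMBBNNWw=2 MMBBNNww=2 MMBBNnWw=4 MMBBNnww=4 MMBBnnWw=2 MMBBnnww=2 MMBbNNWw=4 MMBbNNww=4 MMBbNnWw=8 MMBbNnww=8 MMBbnnWw=4 MMBbnnww=4 MMbbNNWw=2 MMbbNNww=2 MMbbNnWw=4 MMbbNnww=4 MMbbnnWw=2 MMbbnnww=2 MmBBNNWw=4 MmBBNNww=4 MmBBNnWw=8 MmBBNnww=8 MmBBnnWw=4 MmBBnnww=4 MmBbNNWw=8 MmBbNNww=8 MmBbNnWw=16 MmBbNnww=16 MmBbnnWw=8 MmBbnnww=8 MmbbNNWw=4 MmbbNNww=4 MmbbNnWw=8 MmbbNnww=8 MmbbnnWw=4 Mmbbnnww=4 mmBBNNWw=2 mmBBNNww=2 mmBBNnWw=4 mmBBNnww=4 mmBBnnWw=2 mmBBnnww=2 mmBbNNWw=4 mmBbNNww=4 mmBbNnWw=8 mmBbNnww=8 mmBbnnWw=4 mmBbnnww=4 mmbbNNWw=2 mmbbNNww=2 mmbbNnWw=4 mmbbNnww=4 mmbbnnWw=2 mmbbnnww=2
M_ bb N_ W_ hits 18/256; gcd=2; 18÷2/256÷2 = 9/128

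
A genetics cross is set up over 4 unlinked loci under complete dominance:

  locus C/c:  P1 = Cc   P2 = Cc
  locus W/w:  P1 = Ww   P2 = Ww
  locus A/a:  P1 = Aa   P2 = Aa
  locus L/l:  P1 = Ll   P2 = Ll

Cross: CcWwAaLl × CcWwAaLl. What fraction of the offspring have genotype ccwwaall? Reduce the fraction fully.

CcWwAaLl gametes: CWAL×1, CWAl×1, CWaL×1, CWal×1, CwAL×1, CwAl×1, CwaL×1, Cwal×1, cWAL×1, cWAl×1, cWaL×1, cWal×1, cwAL×1, cwAl×1, cwaL×1, cwal×1
CcWwAaLl gametes: CWAL×1, CWAl×1, CWaL×1, CWal×1, CwAL×1, CwAl×1, CwaL×1, Cwal×1, cWAL×1, cWAl×1, cWaL×1, cWal×1, cwAL×1, cwAl×1, cwaL×1, cwal×1
CcWwAaLl×CcWwAaLl grid (16·16=256): CCWWAALL=1 CCWWAALl=2 CCWWAAll=1 CCWWAaLL=2 CCWWAaLl=4 CCWWAall=2 CCWWaaLL=1 CCWWaaLl=2 CCWWaall=1 CCWwAALL=2 CCWwAALl=4 CCWwAAll=2 CCWwAaLL=4 CCWwAaLl=8 CCWwAall=4 CCWwaaLL=2 CCWwaaLl=4 CCWwaall=2 CCwwAALL=1 CCwwAALl=2 CCwwAAll=1 CCwwAaLL=2 CCwwAaLl=4 CCwwAall=2 CCwwaaLL=1 CCwwaaLl=2 CCwwaall=1 CcWWAALL=2 CcWWAALl=4 CcWWAAll=2 CcWWAaLL=4 CcWWAaLl=8 CcWWAall=4 CcWWaaLL=2 CcWWaaLl=4 CcWWaall=2 CcWwAALL=4 CcWwAALl=8 CcWwAAll=4 CcWwAaLL=8 CcWwAaLl=16 CcWwAall=8 CcWwaaLL=4 CcWwaaLl=8 CcWwaall=4 CcwwAALL=2 CcwwAALl=4 CcwwAAll=2 CcwwAaLL=4 CcwwAaLl=8 CcwwAall=4 CcwwaaLL=2 CcwwaaLl=4 Ccwwaall=2 ccWWAALL=1 ccWWAALl=2 ccWWAAll=1 ccWWAaLL=2 ccWWAaLl=4 ccWWAall=2 ccWWaaLL=1 ccWWaaLl=2 ccWWaall=1 ccWwAALL=2 ccWwAALl=4 ccWwAAll=2 ccWwAaLL=4 ccWwAaLl=8 ccWwAall=4 ccWwaaLL=2 ccWwaaLl=4 ccWwaall=2 ccwwAALL=1 ccwwAALl=2 ccwwAAll=1 ccwwAaLL=2 ccwwAaLl=4 ccwwAall=2 ccwwaaLL=1 ccwwaaLl=2 ccwwaall=1
ccwwaall hits 1/256; gcd=1; 1÷1/256÷1 = 1/256

P(ccwwaall) = 1/256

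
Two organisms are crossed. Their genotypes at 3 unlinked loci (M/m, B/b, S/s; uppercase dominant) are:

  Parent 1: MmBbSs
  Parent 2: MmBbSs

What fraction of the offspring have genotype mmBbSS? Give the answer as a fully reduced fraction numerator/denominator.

MmBbSs gametes: MBS×1, MBs×1, MbS×1, Mbs×1, mBS×1, mBs×1, mbS×1, mbs×1
MmBbSs gametes: MBS×1, MBs×1, MbS×1, Mbs×1, mBS×1, mBs×1, mbS×1, mbs×1
MmBbSs×MmBbSs grid (8·8=64): MMBBSS=1 MMBBSs=2 MMBBss=1 MMBbSS=2 MMBbSs=4 MMBbss=2 MMbbSS=1 MMbbSs=2 MMbbss=1 MmBBSS=2 MmBBSs=4 MmBBss=2 MmBbSS=4 MmBbSs=8 MmBbss=4 MmbbSS=2 MmbbSs=4 Mmbbss=2 mmBBSS=1 mmBBSs=2 mmBBss=1 mmBbSS=2 mmBbSs=4 mmBbss=2 mmbbSS=1 mmbbSs=2 mmbbss=1
mmBbSS hits 2/64; gcd=2; 2÷2/64÷2 = 1/32

P(mmBbSS) = 1/32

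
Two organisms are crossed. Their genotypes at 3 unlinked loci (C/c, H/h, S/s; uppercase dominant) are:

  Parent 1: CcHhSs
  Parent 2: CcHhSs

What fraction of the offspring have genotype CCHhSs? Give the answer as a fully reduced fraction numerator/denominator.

P(CCHhSs) = 1/16

CcHhSs gametes: CHS×1, CHs×1, ChS×1, Chs×1, cHS×1, cHs×1, chS×1, chs×1
CcHhSs gametes: CHS×1, CHs×1, ChS×1, Chs×1, cHS×1, cHs×1, chS×1, chs×1
CcHhSs×CcHhSs grid (8·8=64): CCHHSS=1 CCHHSs=2 CCHHss=1 CCHhSS=2 CCHhSs=4 CCHhss=2 CChhSS=1 CChhSs=2 CChhss=1 CcHHSS=2 CcHHSs=4 CcHHss=2 CcHhSS=4 CcHhSs=8 CcHhss=4 CchhSS=2 CchhSs=4 Cchhss=2 ccHHSS=1 ccHHSs=2 ccHHss=1 ccHhSS=2 ccHhSs=4 ccHhss=2 cchhSS=1 cchhSs=2 cchhss=1
CCHhSs hits 4/64; gcd=4; 4÷4/64÷4 = 1/16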